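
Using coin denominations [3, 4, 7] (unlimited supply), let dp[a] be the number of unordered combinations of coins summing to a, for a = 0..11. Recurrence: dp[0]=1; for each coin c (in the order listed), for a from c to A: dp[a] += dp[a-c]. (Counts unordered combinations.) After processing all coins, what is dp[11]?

2

after  coin     0     1     2     3     4     5     6     7     8     9    10    11
          3     1     0     0     1     0     0     1     0     0     1     0     0
          4     1     0     0     1     1     0     1     1     1     1     1     1
          7     1     0     0     1     1     0     1     2     1     1     2     2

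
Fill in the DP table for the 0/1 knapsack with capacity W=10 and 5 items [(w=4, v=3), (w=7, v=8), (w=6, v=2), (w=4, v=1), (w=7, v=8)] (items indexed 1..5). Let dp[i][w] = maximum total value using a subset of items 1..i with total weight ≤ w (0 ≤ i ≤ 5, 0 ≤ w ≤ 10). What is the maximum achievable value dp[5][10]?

8

i\w   0   1   2   3   4   5   6   7   8   9  10
  0   0   0   0   0   0   0   0   0   0   0   0
  1   0   0   0   0   3   3   3   3   3   3   3
  2   0   0   0   0   3   3   3   8   8   8   8
  3   0   0   0   0   3   3   3   8   8   8   8
  4   0   0   0   0   3   3   3   8   8   8   8
  5   0   0   0   0   3   3   3   8   8   8   8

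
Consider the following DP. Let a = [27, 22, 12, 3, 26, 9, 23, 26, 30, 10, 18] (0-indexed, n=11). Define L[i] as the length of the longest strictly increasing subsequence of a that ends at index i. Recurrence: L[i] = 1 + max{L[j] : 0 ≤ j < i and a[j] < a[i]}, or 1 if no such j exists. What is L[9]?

   i    0    1    2    3    4    5    6    7    8    9   10
a[i]   27   22   12    3   26    9   23   26   30   10   18
L[i]    1    1    1    1    2    2    3    4    5    3    4

3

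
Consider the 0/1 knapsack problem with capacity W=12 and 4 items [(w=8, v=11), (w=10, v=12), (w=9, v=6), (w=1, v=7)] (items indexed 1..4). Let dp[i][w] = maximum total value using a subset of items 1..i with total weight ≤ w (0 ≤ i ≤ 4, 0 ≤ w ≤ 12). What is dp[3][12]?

i\w   0   1   2   3   4   5   6   7   8   9  10  11  12
  0   0   0   0   0   0   0   0   0   0   0   0   0   0
  1   0   0   0   0   0   0   0   0  11  11  11  11  11
  2   0   0   0   0   0   0   0   0  11  11  12  12  12
  3   0   0   0   0   0   0   0   0  11  11  12  12  12
  4   0   7   7   7   7   7   7   7  11  18  18  19  19

12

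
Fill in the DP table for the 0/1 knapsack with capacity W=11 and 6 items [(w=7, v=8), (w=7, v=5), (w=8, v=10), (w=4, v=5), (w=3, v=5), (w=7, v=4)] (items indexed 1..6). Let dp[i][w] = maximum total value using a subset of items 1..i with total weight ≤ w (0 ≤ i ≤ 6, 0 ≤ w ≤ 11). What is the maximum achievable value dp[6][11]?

15

i\w   0   1   2   3   4   5   6   7   8   9  10  11
  0   0   0   0   0   0   0   0   0   0   0   0   0
  1   0   0   0   0   0   0   0   8   8   8   8   8
  2   0   0   0   0   0   0   0   8   8   8   8   8
  3   0   0   0   0   0   0   0   8  10  10  10  10
  4   0   0   0   0   5   5   5   8  10  10  10  13
  5   0   0   0   5   5   5   5  10  10  10  13  15
  6   0   0   0   5   5   5   5  10  10  10  13  15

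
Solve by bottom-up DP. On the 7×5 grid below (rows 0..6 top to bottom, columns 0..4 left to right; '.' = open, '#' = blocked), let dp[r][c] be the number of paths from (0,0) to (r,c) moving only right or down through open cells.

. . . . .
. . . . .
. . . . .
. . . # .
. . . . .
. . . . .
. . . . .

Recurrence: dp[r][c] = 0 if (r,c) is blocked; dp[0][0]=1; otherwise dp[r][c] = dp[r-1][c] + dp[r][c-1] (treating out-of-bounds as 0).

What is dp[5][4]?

66

r\c   0   1   2   3   4
  0   1   1   1   1   1
  1   1   2   3   4   5
  2   1   3   6  10  15
  3   1   4  10   0  15
  4   1   5  15  15  30
  5   1   6  21  36  66
  6   1   7  28  64 130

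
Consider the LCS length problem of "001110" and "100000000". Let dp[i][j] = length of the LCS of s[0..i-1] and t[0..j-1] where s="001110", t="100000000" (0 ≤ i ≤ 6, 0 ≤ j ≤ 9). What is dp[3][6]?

   ''  1  0  0  0  0  0  0  0  0
''  0  0  0  0  0  0  0  0  0  0
 0  0  0  1  1  1  1  1  1  1  1
 0  0  0  1  2  2  2  2  2  2  2
 1  0  1  1  2  2  2  2  2  2  2
 1  0  1  1  2  2  2  2  2  2  2
 1  0  1  1  2  2  2  2  2  2  2
 0  0  1  2  2  3  3  3  3  3  3

2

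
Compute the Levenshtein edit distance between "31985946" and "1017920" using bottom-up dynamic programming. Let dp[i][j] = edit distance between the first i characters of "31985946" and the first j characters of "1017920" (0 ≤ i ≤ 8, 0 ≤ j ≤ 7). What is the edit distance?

   ''  1  0  1  7  9  2  0
''  0  1  2  3  4  5  6  7
 3  1  1  2  3  4  5  6  7
 1  2  1  2  2  3  4  5  6
 9  3  2  2  3  3  3  4  5
 8  4  3  3  3  4  4  4  5
 5  5  4  4  4  4  5  5  5
 9  6  5  5  5  5  4  5  6
 4  7  6  6  6  6  5  5  6
 6  8  7  7  7  7  6  6  6

6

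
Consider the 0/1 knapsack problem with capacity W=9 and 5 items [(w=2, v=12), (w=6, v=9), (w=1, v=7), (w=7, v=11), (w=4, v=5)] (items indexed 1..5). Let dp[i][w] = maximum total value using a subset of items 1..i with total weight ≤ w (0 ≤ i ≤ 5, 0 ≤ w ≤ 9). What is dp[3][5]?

19

i\w   0   1   2   3   4   5   6   7   8   9
  0   0   0   0   0   0   0   0   0   0   0
  1   0   0  12  12  12  12  12  12  12  12
  2   0   0  12  12  12  12  12  12  21  21
  3   0   7  12  19  19  19  19  19  21  28
  4   0   7  12  19  19  19  19  19  21  28
  5   0   7  12  19  19  19  19  24  24  28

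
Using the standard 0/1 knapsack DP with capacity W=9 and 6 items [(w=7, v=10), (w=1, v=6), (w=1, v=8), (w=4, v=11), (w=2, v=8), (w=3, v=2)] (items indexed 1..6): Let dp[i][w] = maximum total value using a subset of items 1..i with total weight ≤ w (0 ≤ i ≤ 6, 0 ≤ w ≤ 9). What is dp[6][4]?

i\w   0   1   2   3   4   5   6   7   8   9
  0   0   0   0   0   0   0   0   0   0   0
  1   0   0   0   0   0   0   0  10  10  10
  2   0   6   6   6   6   6   6  10  16  16
  3   0   8  14  14  14  14  14  14  18  24
  4   0   8  14  14  14  19  25  25  25  25
  5   0   8  14  16  22  22  25  27  33  33
  6   0   8  14  16  22  22  25  27  33  33

22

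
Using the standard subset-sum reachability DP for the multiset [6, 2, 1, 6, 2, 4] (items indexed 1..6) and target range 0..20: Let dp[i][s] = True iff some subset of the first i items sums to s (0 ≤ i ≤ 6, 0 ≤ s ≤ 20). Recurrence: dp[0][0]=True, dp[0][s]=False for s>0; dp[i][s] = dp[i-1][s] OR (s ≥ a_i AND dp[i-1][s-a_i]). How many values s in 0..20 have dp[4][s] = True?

i\s   0   1   2   3   4   5   6   7   8   9  10  11  12  13  14  15  16  17  18  19  20
  0   T   F   F   F   F   F   F   F   F   F   F   F   F   F   F   F   F   F   F   F   F
  1   T   F   F   F   F   F   T   F   F   F   F   F   F   F   F   F   F   F   F   F   F
  2   T   F   T   F   F   F   T   F   T   F   F   F   F   F   F   F   F   F   F   F   F
  3   T   T   T   T   F   F   T   T   T   T   F   F   F   F   F   F   F   F   F   F   F
  4   T   T   T   T   F   F   T   T   T   T   F   F   T   T   T   T   F   F   F   F   F
  5   T   T   T   T   T   T   T   T   T   T   T   T   T   T   T   T   T   T   F   F   F
  6   T   T   T   T   T   T   T   T   T   T   T   T   T   T   T   T   T   T   T   T   T

12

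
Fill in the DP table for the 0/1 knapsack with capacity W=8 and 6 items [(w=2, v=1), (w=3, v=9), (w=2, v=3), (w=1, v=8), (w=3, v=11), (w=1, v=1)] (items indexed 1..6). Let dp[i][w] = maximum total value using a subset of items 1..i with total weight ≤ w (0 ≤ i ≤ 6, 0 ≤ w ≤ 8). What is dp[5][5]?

19

i\w   0   1   2   3   4   5   6   7   8
  0   0   0   0   0   0   0   0   0   0
  1   0   0   1   1   1   1   1   1   1
  2   0   0   1   9   9  10  10  10  10
  3   0   0   3   9   9  12  12  13  13
  4   0   8   8  11  17  17  20  20  21
  5   0   8   8  11  19  19  22  28  28
  6   0   8   9  11  19  20  22  28  29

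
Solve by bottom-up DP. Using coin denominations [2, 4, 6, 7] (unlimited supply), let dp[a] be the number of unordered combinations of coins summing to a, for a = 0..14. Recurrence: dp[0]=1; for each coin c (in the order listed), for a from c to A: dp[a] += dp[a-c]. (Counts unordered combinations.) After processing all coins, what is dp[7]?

1

after  coin     0     1     2     3     4     5     6     7     8     9    10    11    12    13    14
          2     1     0     1     0     1     0     1     0     1     0     1     0     1     0     1
          4     1     0     1     0     2     0     2     0     3     0     3     0     4     0     4
          6     1     0     1     0     2     0     3     0     4     0     5     0     7     0     8
          7     1     0     1     0     2     0     3     1     4     1     5     2     7     3     9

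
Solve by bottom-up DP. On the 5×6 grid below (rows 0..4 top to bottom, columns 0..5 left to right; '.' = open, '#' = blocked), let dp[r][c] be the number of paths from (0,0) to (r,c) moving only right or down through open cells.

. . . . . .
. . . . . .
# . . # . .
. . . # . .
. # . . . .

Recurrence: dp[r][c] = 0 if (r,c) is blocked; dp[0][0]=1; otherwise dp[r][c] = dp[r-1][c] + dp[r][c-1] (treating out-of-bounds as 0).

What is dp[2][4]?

r\c   0   1   2   3   4   5
  0   1   1   1   1   1   1
  1   1   2   3   4   5   6
  2   0   2   5   0   5  11
  3   0   2   7   0   5  16
  4   0   0   7   7  12  28

5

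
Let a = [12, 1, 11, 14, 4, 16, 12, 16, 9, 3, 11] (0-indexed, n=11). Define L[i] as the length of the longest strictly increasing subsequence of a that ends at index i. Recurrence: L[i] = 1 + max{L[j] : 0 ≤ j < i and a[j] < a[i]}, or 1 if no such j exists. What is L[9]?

   i    0    1    2    3    4    5    6    7    8    9   10
a[i]   12    1   11   14    4   16   12   16    9    3   11
L[i]    1    1    2    3    2    4    3    4    3    2    4

2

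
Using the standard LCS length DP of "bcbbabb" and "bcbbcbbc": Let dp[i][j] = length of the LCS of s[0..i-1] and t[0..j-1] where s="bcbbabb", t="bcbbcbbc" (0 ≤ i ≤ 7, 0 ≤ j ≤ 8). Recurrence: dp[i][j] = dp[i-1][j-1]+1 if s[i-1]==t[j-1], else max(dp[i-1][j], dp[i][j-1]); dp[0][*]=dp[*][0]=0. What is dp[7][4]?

   ''  b  c  b  b  c  b  b  c
''  0  0  0  0  0  0  0  0  0
 b  0  1  1  1  1  1  1  1  1
 c  0  1  2  2  2  2  2  2  2
 b  0  1  2  3  3  3  3  3  3
 b  0  1  2  3  4  4  4  4  4
 a  0  1  2  3  4  4  4  4  4
 b  0  1  2  3  4  4  5  5  5
 b  0  1  2  3  4  4  5  6  6

4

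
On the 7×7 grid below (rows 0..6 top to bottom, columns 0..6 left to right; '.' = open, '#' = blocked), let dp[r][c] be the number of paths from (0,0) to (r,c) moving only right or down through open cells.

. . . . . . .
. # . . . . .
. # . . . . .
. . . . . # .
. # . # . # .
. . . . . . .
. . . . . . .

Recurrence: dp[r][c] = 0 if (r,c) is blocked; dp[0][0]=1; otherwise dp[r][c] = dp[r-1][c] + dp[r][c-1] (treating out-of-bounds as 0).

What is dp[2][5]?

r\c   0   1   2   3   4   5   6
  0   1   1   1   1   1   1   1
  1   1   0   1   2   3   4   5
  2   1   0   1   3   6  10  15
  3   1   1   2   5  11   0  15
  4   1   0   2   0  11   0  15
  5   1   1   3   3  14  14  29
  6   1   2   5   8  22  36  65

10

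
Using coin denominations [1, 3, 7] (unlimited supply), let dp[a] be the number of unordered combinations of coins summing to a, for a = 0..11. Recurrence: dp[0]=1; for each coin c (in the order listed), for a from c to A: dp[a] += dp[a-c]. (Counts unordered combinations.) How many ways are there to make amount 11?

6

after  coin     0     1     2     3     4     5     6     7     8     9    10    11
          1     1     1     1     1     1     1     1     1     1     1     1     1
          3     1     1     1     2     2     2     3     3     3     4     4     4
          7     1     1     1     2     2     2     3     4     4     5     6     6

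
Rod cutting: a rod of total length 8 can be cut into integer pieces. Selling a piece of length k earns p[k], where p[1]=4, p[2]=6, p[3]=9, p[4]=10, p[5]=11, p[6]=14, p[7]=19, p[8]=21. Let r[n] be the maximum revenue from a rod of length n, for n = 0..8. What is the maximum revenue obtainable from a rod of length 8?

32

   n    0    1    2    3    4    5    6    7    8
r[n]    0    4    8   12   16   20   24   28   32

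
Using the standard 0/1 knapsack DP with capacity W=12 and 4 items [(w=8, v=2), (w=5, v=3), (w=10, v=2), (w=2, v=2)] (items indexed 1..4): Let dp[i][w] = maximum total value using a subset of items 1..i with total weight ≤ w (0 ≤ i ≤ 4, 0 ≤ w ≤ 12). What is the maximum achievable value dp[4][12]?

i\w   0   1   2   3   4   5   6   7   8   9  10  11  12
  0   0   0   0   0   0   0   0   0   0   0   0   0   0
  1   0   0   0   0   0   0   0   0   2   2   2   2   2
  2   0   0   0   0   0   3   3   3   3   3   3   3   3
  3   0   0   0   0   0   3   3   3   3   3   3   3   3
  4   0   0   2   2   2   3   3   5   5   5   5   5   5

5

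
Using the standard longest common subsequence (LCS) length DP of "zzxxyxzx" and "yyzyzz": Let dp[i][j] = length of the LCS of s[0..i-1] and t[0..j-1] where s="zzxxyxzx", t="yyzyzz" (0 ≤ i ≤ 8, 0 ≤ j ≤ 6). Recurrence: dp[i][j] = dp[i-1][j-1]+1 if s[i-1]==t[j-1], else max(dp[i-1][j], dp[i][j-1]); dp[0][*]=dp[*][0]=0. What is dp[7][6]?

   ''  y  y  z  y  z  z
''  0  0  0  0  0  0  0
 z  0  0  0  1  1  1  1
 z  0  0  0  1  1  2  2
 x  0  0  0  1  1  2  2
 x  0  0  0  1  1  2  2
 y  0  1  1  1  2  2  2
 x  0  1  1  1  2  2  2
 z  0  1  1  2  2  3  3
 x  0  1  1  2  2  3  3

3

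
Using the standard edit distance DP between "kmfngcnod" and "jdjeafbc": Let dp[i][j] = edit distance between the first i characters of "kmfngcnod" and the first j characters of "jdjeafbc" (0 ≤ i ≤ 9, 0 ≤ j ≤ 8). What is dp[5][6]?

6

   ''  j  d  j  e  a  f  b  c
''  0  1  2  3  4  5  6  7  8
 k  1  1  2  3  4  5  6  7  8
 m  2  2  2  3  4  5  6  7  8
 f  3  3  3  3  4  5  5  6  7
 n  4  4  4  4  4  5  6  6  7
 g  5  5  5  5  5  5  6  7  7
 c  6  6  6  6  6  6  6  7  7
 n  7  7  7  7  7  7  7  7  8
 o  8  8  8  8  8  8  8  8  8
 d  9  9  8  9  9  9  9  9  9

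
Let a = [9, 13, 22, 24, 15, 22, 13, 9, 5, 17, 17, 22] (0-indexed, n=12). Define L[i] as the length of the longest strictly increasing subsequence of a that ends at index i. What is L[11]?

5

   i    0    1    2    3    4    5    6    7    8    9   10   11
a[i]    9   13   22   24   15   22   13    9    5   17   17   22
L[i]    1    2    3    4    3    4    2    1    1    4    4    5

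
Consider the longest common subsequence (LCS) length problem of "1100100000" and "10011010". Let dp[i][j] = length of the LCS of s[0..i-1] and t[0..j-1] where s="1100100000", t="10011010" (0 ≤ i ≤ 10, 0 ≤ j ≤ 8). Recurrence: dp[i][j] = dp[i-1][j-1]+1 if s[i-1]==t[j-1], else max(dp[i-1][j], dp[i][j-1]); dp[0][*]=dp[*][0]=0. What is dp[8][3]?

   ''  1  0  0  1  1  0  1  0
''  0  0  0  0  0  0  0  0  0
 1  0  1  1  1  1  1  1  1  1
 1  0  1  1  1  2  2  2  2  2
 0  0  1  2  2  2  2  3  3  3
 0  0  1  2  3  3  3  3  3  4
 1  0  1  2  3  4  4  4  4  4
 0  0  1  2  3  4  4  5  5  5
 0  0  1  2  3  4  4  5  5  6
 0  0  1  2  3  4  4  5  5  6
 0  0  1  2  3  4  4  5  5  6
 0  0  1  2  3  4  4  5  5  6

3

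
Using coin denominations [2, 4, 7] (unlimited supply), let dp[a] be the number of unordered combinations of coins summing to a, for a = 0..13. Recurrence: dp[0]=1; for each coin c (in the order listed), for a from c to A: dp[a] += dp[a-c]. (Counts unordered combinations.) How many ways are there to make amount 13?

2

after  coin     0     1     2     3     4     5     6     7     8     9    10    11    12    13
          2     1     0     1     0     1     0     1     0     1     0     1     0     1     0
          4     1     0     1     0     2     0     2     0     3     0     3     0     4     0
          7     1     0     1     0     2     0     2     1     3     1     3     2     4     2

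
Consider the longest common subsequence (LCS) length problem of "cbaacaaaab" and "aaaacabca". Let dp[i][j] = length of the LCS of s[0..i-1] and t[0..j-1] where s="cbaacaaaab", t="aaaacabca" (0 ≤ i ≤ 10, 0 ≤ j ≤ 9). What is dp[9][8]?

   ''  a  a  a  a  c  a  b  c  a
''  0  0  0  0  0  0  0  0  0  0
 c  0  0  0  0  0  1  1  1  1  1
 b  0  0  0  0  0  1  1  2  2  2
 a  0  1  1  1  1  1  2  2  2  3
 a  0  1  2  2  2  2  2  2  2  3
 c  0  1  2  2  2  3  3  3  3  3
 a  0  1  2  3  3  3  4  4  4  4
 a  0  1  2  3  4  4  4  4  4  5
 a  0  1  2  3  4  4  5  5  5  5
 a  0  1  2  3  4  4  5  5  5  6
 b  0  1  2  3  4  4  5  6  6  6

5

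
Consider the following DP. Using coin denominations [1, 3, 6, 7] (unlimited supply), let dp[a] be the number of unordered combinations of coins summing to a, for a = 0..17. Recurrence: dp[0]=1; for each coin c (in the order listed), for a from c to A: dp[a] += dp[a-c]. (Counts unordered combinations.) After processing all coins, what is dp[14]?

14

after  coin     0     1     2     3     4     5     6     7     8     9    10    11    12    13    14    15    16    17
          1     1     1     1     1     1     1     1     1     1     1     1     1     1     1     1     1     1     1
          3     1     1     1     2     2     2     3     3     3     4     4     4     5     5     5     6     6     6
          6     1     1     1     2     2     2     4     4     4     6     6     6     9     9     9    12    12    12
          7     1     1     1     2     2     2     4     5     5     7     8     8    11    13    14    17    19    20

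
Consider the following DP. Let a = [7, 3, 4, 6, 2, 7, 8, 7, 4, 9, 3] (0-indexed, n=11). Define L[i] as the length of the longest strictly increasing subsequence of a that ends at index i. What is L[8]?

2

   i    0    1    2    3    4    5    6    7    8    9   10
a[i]    7    3    4    6    2    7    8    7    4    9    3
L[i]    1    1    2    3    1    4    5    4    2    6    2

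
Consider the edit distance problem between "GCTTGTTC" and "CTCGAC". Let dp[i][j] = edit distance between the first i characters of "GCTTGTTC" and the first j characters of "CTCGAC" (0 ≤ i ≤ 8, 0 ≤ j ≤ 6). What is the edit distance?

   ''  C  T  C  G  A  C
''  0  1  2  3  4  5  6
 G  1  1  2  3  3  4  5
 C  2  1  2  2  3  4  4
 T  3  2  1  2  3  4  5
 T  4  3  2  2  3  4  5
 G  5  4  3  3  2  3  4
 T  6  5  4  4  3  3  4
 T  7  6  5  5  4  4  4
 C  8  7  6  5  5  5  4

4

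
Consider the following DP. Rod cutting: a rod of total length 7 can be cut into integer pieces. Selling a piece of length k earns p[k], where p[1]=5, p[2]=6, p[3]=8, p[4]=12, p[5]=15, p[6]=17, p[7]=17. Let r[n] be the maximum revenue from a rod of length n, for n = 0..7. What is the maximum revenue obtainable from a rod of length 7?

   n    0    1    2    3    4    5    6    7
r[n]    0    5   10   15   20   25   30   35

35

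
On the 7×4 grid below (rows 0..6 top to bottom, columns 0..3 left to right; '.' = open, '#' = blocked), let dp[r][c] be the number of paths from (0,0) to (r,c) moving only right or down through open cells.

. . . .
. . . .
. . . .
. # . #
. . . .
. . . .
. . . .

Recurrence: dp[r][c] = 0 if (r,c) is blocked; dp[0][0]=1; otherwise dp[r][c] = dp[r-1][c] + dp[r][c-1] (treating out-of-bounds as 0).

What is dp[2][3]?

10

r\c   0   1   2   3
  0   1   1   1   1
  1   1   2   3   4
  2   1   3   6  10
  3   1   0   6   0
  4   1   1   7   7
  5   1   2   9  16
  6   1   3  12  28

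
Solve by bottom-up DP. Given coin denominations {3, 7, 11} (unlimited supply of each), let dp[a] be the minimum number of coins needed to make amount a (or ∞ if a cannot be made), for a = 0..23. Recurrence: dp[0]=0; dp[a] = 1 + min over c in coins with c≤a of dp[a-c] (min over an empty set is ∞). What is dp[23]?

 a  0  1  2  3  4  5  6  7  8  9 10 11 12 13 14 15 16 17 18 19 20 21 22 23
dp  0  -  -  1  -  -  2  1  -  3  2  1  4  3  2  5  4  3  2  5  4  3  2  5
(- denotes ∞ / unreachable)

5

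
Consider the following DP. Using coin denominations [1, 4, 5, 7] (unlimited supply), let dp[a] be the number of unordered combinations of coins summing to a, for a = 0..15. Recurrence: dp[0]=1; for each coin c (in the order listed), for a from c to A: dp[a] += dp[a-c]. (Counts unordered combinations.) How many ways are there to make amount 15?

15

after  coin     0     1     2     3     4     5     6     7     8     9    10    11    12    13    14    15
          1     1     1     1     1     1     1     1     1     1     1     1     1     1     1     1     1
          4     1     1     1     1     2     2     2     2     3     3     3     3     4     4     4     4
          5     1     1     1     1     2     3     3     3     4     5     6     6     7     8     9    10
          7     1     1     1     1     2     3     3     4     5     6     7     8    10    11    13    15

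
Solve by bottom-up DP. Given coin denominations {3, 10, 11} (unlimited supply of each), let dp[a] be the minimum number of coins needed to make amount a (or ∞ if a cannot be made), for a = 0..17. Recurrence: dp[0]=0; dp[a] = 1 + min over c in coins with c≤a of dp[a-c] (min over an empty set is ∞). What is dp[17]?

 a  0  1  2  3  4  5  6  7  8  9 10 11 12 13 14 15 16 17
dp  0  -  -  1  -  -  2  -  -  3  1  1  4  2  2  5  3  3
(- denotes ∞ / unreachable)

3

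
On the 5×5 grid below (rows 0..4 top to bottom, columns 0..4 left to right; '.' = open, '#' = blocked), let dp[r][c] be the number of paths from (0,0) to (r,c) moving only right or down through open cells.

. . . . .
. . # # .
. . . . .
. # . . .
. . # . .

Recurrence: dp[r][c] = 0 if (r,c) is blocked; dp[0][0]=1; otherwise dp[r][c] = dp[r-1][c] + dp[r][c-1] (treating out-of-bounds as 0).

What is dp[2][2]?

r\c   0   1   2   3   4
  0   1   1   1   1   1
  1   1   2   0   0   1
  2   1   3   3   3   4
  3   1   0   3   6  10
  4   1   1   0   6  16

3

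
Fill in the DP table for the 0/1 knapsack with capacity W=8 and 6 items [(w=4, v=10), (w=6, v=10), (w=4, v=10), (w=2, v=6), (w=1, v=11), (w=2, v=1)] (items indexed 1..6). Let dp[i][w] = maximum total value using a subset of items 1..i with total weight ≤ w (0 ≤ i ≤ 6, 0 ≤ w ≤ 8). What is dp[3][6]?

10

i\w   0   1   2   3   4   5   6   7   8
  0   0   0   0   0   0   0   0   0   0
  1   0   0   0   0  10  10  10  10  10
  2   0   0   0   0  10  10  10  10  10
  3   0   0   0   0  10  10  10  10  20
  4   0   0   6   6  10  10  16  16  20
  5   0  11  11  17  17  21  21  27  27
  6   0  11  11  17  17  21  21  27  27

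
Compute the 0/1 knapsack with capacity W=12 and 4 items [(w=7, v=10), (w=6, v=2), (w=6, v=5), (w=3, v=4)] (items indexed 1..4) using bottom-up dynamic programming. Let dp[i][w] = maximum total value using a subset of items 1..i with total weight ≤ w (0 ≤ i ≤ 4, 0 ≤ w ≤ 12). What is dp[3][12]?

10

i\w   0   1   2   3   4   5   6   7   8   9  10  11  12
  0   0   0   0   0   0   0   0   0   0   0   0   0   0
  1   0   0   0   0   0   0   0  10  10  10  10  10  10
  2   0   0   0   0   0   0   2  10  10  10  10  10  10
  3   0   0   0   0   0   0   5  10  10  10  10  10  10
  4   0   0   0   4   4   4   5  10  10  10  14  14  14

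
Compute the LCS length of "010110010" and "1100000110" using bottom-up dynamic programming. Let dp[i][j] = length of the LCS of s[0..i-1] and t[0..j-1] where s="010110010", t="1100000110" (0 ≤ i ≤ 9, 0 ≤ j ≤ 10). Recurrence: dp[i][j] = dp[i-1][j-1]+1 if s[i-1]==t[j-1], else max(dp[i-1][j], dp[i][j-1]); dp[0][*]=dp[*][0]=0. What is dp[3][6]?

2

   ''  1  1  0  0  0  0  0  1  1  0
''  0  0  0  0  0  0  0  0  0  0  0
 0  0  0  0  1  1  1  1  1  1  1  1
 1  0  1  1  1  1  1  1  1  2  2  2
 0  0  1  1  2  2  2  2  2  2  2  3
 1  0  1  2  2  2  2  2  2  3  3  3
 1  0  1  2  2  2  2  2  2  3  4  4
 0  0  1  2  3  3  3  3  3  3  4  5
 0  0  1  2  3  4  4  4  4  4  4  5
 1  0  1  2  3  4  4  4  4  5  5  5
 0  0  1  2  3  4  5  5  5  5  5  6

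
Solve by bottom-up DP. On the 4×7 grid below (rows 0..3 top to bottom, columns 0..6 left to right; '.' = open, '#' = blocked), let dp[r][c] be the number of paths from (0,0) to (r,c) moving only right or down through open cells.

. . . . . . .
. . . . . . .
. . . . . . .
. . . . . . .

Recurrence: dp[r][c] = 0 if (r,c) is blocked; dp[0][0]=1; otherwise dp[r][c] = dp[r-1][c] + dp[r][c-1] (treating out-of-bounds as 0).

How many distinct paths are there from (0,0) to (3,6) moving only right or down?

r\c   0   1   2   3   4   5   6
  0   1   1   1   1   1   1   1
  1   1   2   3   4   5   6   7
  2   1   3   6  10  15  21  28
  3   1   4  10  20  35  56  84

84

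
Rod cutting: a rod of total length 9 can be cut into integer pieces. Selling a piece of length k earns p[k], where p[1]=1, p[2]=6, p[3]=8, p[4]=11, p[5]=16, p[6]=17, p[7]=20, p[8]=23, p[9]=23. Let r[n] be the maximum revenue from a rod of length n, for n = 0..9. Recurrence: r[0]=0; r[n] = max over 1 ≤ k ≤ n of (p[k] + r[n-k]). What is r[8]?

   n    0    1    2    3    4    5    6    7    8    9
r[n]    0    1    6    8   12   16   18   22   24   28

24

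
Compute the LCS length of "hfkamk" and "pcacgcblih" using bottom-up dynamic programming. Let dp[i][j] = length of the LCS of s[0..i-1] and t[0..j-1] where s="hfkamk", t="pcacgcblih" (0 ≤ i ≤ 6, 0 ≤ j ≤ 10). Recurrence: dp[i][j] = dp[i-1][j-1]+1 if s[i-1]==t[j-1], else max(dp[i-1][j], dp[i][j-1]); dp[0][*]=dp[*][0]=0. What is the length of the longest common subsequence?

1

   ''  p  c  a  c  g  c  b  l  i  h
''  0  0  0  0  0  0  0  0  0  0  0
 h  0  0  0  0  0  0  0  0  0  0  1
 f  0  0  0  0  0  0  0  0  0  0  1
 k  0  0  0  0  0  0  0  0  0  0  1
 a  0  0  0  1  1  1  1  1  1  1  1
 m  0  0  0  1  1  1  1  1  1  1  1
 k  0  0  0  1  1  1  1  1  1  1  1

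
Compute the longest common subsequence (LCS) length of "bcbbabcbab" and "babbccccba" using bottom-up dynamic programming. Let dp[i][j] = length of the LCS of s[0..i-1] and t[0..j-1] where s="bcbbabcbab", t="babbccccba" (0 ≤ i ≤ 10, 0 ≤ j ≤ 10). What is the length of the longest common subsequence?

   ''  b  a  b  b  c  c  c  c  b  a
''  0  0  0  0  0  0  0  0  0  0  0
 b  0  1  1  1  1  1  1  1  1  1  1
 c  0  1  1  1  1  2  2  2  2  2  2
 b  0  1  1  2  2  2  2  2  2  3  3
 b  0  1  1  2  3  3  3  3  3  3  3
 a  0  1  2  2  3  3  3  3  3  3  4
 b  0  1  2  3  3  3  3  3  3  4  4
 c  0  1  2  3  3  4  4  4  4  4  4
 b  0  1  2  3  4  4  4  4  4  5  5
 a  0  1  2  3  4  4  4  4  4  5  6
 b  0  1  2  3  4  4  4  4  4  5  6

6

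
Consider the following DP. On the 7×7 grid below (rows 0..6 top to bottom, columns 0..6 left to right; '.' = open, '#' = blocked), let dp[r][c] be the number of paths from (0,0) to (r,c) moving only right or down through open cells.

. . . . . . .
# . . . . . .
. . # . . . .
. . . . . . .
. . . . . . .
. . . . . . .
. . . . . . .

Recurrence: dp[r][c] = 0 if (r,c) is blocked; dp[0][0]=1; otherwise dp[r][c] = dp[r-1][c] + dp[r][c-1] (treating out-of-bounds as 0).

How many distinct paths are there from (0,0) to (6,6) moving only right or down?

252

r\c   0   1   2   3   4   5   6
  0   1   1   1   1   1   1   1
  1   0   1   2   3   4   5   6
  2   0   1   0   3   7  12  18
  3   0   1   1   4  11  23  41
  4   0   1   2   6  17  40  81
  5   0   1   3   9  26  66 147
  6   0   1   4  13  39 105 252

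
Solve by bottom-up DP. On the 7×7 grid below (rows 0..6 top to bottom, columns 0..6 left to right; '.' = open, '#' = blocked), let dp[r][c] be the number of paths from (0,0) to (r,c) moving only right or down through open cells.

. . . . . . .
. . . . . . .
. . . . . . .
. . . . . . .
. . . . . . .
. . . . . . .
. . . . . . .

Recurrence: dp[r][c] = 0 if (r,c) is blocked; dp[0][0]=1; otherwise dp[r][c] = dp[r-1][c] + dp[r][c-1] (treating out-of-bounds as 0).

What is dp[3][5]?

56

r\c   0   1   2   3   4   5   6
  0   1   1   1   1   1   1   1
  1   1   2   3   4   5   6   7
  2   1   3   6  10  15  21  28
  3   1   4  10  20  35  56  84
  4   1   5  15  35  70 126 210
  5   1   6  21  56 126 252 462
  6   1   7  28  84 210 462 924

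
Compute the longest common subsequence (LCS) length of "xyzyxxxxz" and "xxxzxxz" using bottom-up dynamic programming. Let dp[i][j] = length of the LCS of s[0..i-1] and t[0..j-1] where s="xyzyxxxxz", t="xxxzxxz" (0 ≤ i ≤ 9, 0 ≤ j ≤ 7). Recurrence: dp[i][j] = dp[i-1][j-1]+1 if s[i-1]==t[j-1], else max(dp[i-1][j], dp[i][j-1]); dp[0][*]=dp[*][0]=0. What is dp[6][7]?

4

   ''  x  x  x  z  x  x  z
''  0  0  0  0  0  0  0  0
 x  0  1  1  1  1  1  1  1
 y  0  1  1  1  1  1  1  1
 z  0  1  1  1  2  2  2  2
 y  0  1  1  1  2  2  2  2
 x  0  1  2  2  2  3  3  3
 x  0  1  2  3  3  3  4  4
 x  0  1  2  3  3  4  4  4
 x  0  1  2  3  3  4  5  5
 z  0  1  2  3  4  4  5  6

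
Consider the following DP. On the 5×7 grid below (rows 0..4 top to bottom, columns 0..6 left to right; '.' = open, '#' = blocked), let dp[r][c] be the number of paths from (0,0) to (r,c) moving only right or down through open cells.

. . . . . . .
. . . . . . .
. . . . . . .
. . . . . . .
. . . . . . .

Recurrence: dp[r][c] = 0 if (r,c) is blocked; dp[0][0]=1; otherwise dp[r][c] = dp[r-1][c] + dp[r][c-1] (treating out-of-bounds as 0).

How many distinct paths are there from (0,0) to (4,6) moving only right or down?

r\c   0   1   2   3   4   5   6
  0   1   1   1   1   1   1   1
  1   1   2   3   4   5   6   7
  2   1   3   6  10  15  21  28
  3   1   4  10  20  35  56  84
  4   1   5  15  35  70 126 210

210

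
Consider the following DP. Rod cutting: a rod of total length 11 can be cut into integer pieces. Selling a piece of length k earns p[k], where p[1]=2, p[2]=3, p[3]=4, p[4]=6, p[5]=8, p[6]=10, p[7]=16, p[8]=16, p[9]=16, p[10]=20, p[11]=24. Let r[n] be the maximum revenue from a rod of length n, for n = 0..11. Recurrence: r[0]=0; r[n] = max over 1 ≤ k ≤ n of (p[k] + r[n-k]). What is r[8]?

   n    0    1    2    3    4    5    6    7    8    9   10   11
r[n]    0    2    4    6    8   10   12   16   18   20   22   24

18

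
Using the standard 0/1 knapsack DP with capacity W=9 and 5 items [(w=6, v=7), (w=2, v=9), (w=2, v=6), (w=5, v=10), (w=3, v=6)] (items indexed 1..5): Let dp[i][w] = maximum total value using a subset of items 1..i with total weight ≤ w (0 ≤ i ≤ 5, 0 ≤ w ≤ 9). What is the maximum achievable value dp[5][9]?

i\w   0   1   2   3   4   5   6   7   8   9
  0   0   0   0   0   0   0   0   0   0   0
  1   0   0   0   0   0   0   7   7   7   7
  2   0   0   9   9   9   9   9   9  16  16
  3   0   0   9   9  15  15  15  15  16  16
  4   0   0   9   9  15  15  15  19  19  25
  5   0   0   9   9  15  15  15  21  21  25

25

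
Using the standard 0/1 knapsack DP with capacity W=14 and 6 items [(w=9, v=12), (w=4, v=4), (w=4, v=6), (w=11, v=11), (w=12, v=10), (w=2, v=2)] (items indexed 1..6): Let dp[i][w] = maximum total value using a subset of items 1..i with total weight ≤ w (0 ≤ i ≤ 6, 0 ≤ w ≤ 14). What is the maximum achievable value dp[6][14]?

i\w   0   1   2   3   4   5   6   7   8   9  10  11  12  13  14
  0   0   0   0   0   0   0   0   0   0   0   0   0   0   0   0
  1   0   0   0   0   0   0   0   0   0  12  12  12  12  12  12
  2   0   0   0   0   4   4   4   4   4  12  12  12  12  16  16
  3   0   0   0   0   6   6   6   6  10  12  12  12  12  18  18
  4   0   0   0   0   6   6   6   6  10  12  12  12  12  18  18
  5   0   0   0   0   6   6   6   6  10  12  12  12  12  18  18
  6   0   0   2   2   6   6   8   8  10  12  12  14  14  18  18

18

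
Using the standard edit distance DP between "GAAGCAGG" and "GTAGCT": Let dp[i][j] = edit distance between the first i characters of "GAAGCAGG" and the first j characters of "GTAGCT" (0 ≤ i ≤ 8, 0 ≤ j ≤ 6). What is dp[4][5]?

   ''  G  T  A  G  C  T
''  0  1  2  3  4  5  6
 G  1  0  1  2  3  4  5
 A  2  1  1  1  2  3  4
 A  3  2  2  1  2  3  4
 G  4  3  3  2  1  2  3
 C  5  4  4  3  2  1  2
 A  6  5  5  4  3  2  2
 G  7  6  6  5  4  3  3
 G  8  7  7  6  5  4  4

2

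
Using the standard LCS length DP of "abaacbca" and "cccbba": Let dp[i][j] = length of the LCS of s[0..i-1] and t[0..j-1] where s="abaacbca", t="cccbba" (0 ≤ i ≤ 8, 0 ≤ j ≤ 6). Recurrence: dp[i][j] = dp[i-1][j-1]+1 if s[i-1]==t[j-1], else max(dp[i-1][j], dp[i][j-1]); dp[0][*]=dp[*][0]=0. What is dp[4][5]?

   ''  c  c  c  b  b  a
''  0  0  0  0  0  0  0
 a  0  0  0  0  0  0  1
 b  0  0  0  0  1  1  1
 a  0  0  0  0  1  1  2
 a  0  0  0  0  1  1  2
 c  0  1  1  1  1  1  2
 b  0  1  1  1  2  2  2
 c  0  1  2  2  2  2  2
 a  0  1  2  2  2  2  3

1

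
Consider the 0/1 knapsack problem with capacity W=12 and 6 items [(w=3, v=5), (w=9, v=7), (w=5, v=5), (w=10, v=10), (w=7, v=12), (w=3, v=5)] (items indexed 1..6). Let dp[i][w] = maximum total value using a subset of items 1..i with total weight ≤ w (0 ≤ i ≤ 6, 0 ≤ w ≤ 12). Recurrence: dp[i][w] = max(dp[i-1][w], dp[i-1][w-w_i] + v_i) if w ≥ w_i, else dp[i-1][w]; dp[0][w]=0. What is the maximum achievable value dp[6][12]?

i\w   0   1   2   3   4   5   6   7   8   9  10  11  12
  0   0   0   0   0   0   0   0   0   0   0   0   0   0
  1   0   0   0   5   5   5   5   5   5   5   5   5   5
  2   0   0   0   5   5   5   5   5   5   7   7   7  12
  3   0   0   0   5   5   5   5   5  10  10  10  10  12
  4   0   0   0   5   5   5   5   5  10  10  10  10  12
  5   0   0   0   5   5   5   5  12  12  12  17  17  17
  6   0   0   0   5   5   5  10  12  12  12  17  17  17

17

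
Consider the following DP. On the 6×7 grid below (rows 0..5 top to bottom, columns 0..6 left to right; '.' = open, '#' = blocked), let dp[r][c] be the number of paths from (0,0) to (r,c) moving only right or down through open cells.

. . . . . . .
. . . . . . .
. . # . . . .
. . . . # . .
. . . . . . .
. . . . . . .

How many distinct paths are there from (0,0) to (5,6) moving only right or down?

150

r\c   0   1   2   3   4   5   6
  0   1   1   1   1   1   1   1
  1   1   2   3   4   5   6   7
  2   1   3   0   4   9  15  22
  3   1   4   4   8   0  15  37
  4   1   5   9  17  17  32  69
  5   1   6  15  32  49  81 150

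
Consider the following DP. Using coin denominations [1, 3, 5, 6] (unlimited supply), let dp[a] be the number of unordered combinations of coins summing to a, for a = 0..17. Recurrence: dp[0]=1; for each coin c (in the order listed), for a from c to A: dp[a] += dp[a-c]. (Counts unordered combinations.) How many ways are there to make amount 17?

26

after  coin     0     1     2     3     4     5     6     7     8     9    10    11    12    13    14    15    16    17
          1     1     1     1     1     1     1     1     1     1     1     1     1     1     1     1     1     1     1
          3     1     1     1     2     2     2     3     3     3     4     4     4     5     5     5     6     6     6
          5     1     1     1     2     2     3     4     4     5     6     7     8     9    10    11    13    14    15
          6     1     1     1     2     2     3     5     5     6     8     9    11    14    15    17    21    23    26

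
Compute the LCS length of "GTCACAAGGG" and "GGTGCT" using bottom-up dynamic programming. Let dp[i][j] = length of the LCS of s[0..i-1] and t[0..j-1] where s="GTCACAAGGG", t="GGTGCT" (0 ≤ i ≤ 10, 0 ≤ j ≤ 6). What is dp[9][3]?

   ''  G  G  T  G  C  T
''  0  0  0  0  0  0  0
 G  0  1  1  1  1  1  1
 T  0  1  1  2  2  2  2
 C  0  1  1  2  2  3  3
 A  0  1  1  2  2  3  3
 C  0  1  1  2  2  3  3
 A  0  1  1  2  2  3  3
 A  0  1  1  2  2  3  3
 G  0  1  2  2  3  3  3
 G  0  1  2  2  3  3  3
 G  0  1  2  2  3  3  3

2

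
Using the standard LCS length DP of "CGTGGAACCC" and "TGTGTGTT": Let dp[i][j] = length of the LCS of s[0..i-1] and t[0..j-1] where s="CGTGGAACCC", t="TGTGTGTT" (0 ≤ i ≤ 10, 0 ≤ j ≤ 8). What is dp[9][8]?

   ''  T  G  T  G  T  G  T  T
''  0  0  0  0  0  0  0  0  0
 C  0  0  0  0  0  0  0  0  0
 G  0  0  1  1  1  1  1  1  1
 T  0  1  1  2  2  2  2  2  2
 G  0  1  2  2  3  3  3  3  3
 G  0  1  2  2  3  3  4  4  4
 A  0  1  2  2  3  3  4  4  4
 A  0  1  2  2  3  3  4  4  4
 C  0  1  2  2  3  3  4  4  4
 C  0  1  2  2  3  3  4  4  4
 C  0  1  2  2  3  3  4  4  4

4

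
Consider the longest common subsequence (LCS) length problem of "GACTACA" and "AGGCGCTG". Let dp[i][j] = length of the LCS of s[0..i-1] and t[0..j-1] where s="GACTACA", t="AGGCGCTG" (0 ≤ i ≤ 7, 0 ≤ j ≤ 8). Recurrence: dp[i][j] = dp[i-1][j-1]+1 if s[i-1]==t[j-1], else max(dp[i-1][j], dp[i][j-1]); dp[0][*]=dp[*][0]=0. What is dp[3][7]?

2

   ''  A  G  G  C  G  C  T  G
''  0  0  0  0  0  0  0  0  0
 G  0  0  1  1  1  1  1  1  1
 A  0  1  1  1  1  1  1  1  1
 C  0  1  1  1  2  2  2  2  2
 T  0  1  1  1  2  2  2  3  3
 A  0  1  1  1  2  2  2  3  3
 C  0  1  1  1  2  2  3  3  3
 A  0  1  1  1  2  2  3  3  3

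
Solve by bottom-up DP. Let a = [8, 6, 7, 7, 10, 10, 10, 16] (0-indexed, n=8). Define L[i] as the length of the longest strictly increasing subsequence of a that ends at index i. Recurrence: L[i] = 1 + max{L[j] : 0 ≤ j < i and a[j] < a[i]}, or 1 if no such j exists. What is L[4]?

   i    0    1    2    3    4    5    6    7
a[i]    8    6    7    7   10   10   10   16
L[i]    1    1    2    2    3    3    3    4

3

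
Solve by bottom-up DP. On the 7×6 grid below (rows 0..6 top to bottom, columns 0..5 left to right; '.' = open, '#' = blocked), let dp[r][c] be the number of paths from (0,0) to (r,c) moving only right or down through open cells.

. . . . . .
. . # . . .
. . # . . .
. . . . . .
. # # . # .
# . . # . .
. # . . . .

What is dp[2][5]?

r\c   0   1   2   3   4   5
  0   1   1   1   1   1   1
  1   1   2   0   1   2   3
  2   1   3   0   1   3   6
  3   1   4   4   5   8  14
  4   1   0   0   5   0  14
  5   0   0   0   0   0  14
  6   0   0   0   0   0  14

6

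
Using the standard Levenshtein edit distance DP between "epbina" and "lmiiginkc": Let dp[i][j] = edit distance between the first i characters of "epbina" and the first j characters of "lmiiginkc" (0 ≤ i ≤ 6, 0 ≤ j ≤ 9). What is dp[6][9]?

7

   ''  l  m  i  i  g  i  n  k  c
''  0  1  2  3  4  5  6  7  8  9
 e  1  1  2  3  4  5  6  7  8  9
 p  2  2  2  3  4  5  6  7  8  9
 b  3  3  3  3  4  5  6  7  8  9
 i  4  4  4  3  3  4  5  6  7  8
 n  5  5  5  4  4  4  5  5  6  7
 a  6  6  6  5  5  5  5  6  6  7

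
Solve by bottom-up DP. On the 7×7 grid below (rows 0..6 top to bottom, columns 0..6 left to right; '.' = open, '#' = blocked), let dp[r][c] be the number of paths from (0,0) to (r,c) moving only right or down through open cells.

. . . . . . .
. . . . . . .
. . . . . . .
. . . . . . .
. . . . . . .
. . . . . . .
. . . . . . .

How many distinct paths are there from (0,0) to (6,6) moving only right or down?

924

r\c   0   1   2   3   4   5   6
  0   1   1   1   1   1   1   1
  1   1   2   3   4   5   6   7
  2   1   3   6  10  15  21  28
  3   1   4  10  20  35  56  84
  4   1   5  15  35  70 126 210
  5   1   6  21  56 126 252 462
  6   1   7  28  84 210 462 924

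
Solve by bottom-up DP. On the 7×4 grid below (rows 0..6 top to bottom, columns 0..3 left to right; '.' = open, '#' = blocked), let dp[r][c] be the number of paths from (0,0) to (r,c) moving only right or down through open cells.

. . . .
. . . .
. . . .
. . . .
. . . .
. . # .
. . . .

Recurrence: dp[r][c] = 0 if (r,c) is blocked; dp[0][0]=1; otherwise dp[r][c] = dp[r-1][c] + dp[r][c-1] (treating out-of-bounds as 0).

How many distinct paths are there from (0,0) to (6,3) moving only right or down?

42

r\c   0   1   2   3
  0   1   1   1   1
  1   1   2   3   4
  2   1   3   6  10
  3   1   4  10  20
  4   1   5  15  35
  5   1   6   0  35
  6   1   7   7  42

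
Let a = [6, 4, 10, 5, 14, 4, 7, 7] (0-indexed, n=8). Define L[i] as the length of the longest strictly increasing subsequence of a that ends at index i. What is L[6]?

   i    0    1    2    3    4    5    6    7
a[i]    6    4   10    5   14    4    7    7
L[i]    1    1    2    2    3    1    3    3

3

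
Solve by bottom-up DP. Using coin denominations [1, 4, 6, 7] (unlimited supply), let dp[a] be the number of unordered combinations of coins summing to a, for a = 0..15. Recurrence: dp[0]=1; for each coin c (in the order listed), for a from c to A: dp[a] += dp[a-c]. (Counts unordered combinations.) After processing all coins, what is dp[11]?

7

after  coin     0     1     2     3     4     5     6     7     8     9    10    11    12    13    14    15
          1     1     1     1     1     1     1     1     1     1     1     1     1     1     1     1     1
          4     1     1     1     1     2     2     2     2     3     3     3     3     4     4     4     4
          6     1     1     1     1     2     2     3     3     4     4     5     5     7     7     8     8
          7     1     1     1     1     2     2     3     4     5     5     6     7     9    10    12    13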